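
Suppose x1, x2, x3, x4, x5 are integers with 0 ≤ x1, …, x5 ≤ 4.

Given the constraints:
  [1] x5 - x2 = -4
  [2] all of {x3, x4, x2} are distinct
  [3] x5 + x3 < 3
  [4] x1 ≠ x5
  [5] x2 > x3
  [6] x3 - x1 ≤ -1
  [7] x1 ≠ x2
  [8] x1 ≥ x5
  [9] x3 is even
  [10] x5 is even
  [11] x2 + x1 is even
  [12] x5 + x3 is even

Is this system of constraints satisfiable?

Try x1 = 2, x2 = 4, x3 = 0, x4 = 1, x5 = 0.
Check constraint 1: x5 - x2 = -4; constraint 3: x5 + x3 = 0. The remaining constraints are straightforward to verify.

Satisfiable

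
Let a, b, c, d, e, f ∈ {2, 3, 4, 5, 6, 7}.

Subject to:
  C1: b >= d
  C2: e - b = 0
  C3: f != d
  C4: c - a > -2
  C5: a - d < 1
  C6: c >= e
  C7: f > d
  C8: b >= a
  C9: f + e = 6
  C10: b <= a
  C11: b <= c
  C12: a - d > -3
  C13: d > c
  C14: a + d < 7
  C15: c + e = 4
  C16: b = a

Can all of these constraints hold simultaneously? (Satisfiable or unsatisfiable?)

Unsatisfiable

Constraints 1, 11, and 13 give c < d, d ≤ b, b ≤ c. Chaining: c < d ≤ b ≤ c, which forces c < c — impossible.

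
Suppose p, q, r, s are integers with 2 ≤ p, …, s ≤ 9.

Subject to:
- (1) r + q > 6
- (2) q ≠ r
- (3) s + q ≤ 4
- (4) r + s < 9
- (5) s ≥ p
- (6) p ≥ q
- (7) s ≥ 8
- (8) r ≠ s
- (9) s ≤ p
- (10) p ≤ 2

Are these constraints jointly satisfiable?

Unsatisfiable

From constraint 7: s ≥ 8. From constraints 9 and 10: s ≤ p and p ≤ 2, so s ≤ 2. But 2 < 8, so no value of s works.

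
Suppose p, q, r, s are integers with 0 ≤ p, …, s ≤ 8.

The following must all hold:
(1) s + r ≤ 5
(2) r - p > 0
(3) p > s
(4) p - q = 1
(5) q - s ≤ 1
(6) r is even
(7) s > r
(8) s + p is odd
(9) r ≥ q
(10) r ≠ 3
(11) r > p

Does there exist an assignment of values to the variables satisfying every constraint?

Unsatisfiable

Constraints 2, 3, and 7 give s < p, p < r, r < s. Chaining: s < p < r < s, which forces s < s — impossible.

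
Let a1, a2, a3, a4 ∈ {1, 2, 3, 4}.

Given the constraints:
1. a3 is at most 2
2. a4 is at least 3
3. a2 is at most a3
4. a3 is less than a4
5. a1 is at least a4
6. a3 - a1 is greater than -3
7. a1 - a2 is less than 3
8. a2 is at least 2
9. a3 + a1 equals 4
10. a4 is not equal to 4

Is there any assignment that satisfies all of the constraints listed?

Unsatisfiable

From constraints 3 and 8: a3 ≥ a2 ≥ 2. From constraints 2 and 5: a1 ≥ a4 ≥ 3. Hence a3 + a1 ≥ 5. But constraint 9 requires a3 + a1 = 4, and 4 < 5. Contradiction.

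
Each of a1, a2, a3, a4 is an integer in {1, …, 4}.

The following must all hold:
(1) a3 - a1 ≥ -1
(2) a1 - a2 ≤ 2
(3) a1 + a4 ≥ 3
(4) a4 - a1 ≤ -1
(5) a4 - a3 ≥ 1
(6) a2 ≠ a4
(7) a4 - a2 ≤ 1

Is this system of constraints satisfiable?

Unsatisfiable

Constraints 1, 4, and 5 give a1 − a4 ≥ 1, a4 − a3 ≥ 1, a3 − a1 ≥ -1.
Adding all 3 inequalities: the left sides telescope to 0, and the right sides sum to 1 + 1 + (-1) = 1. So 0 ≥ 1, which is false.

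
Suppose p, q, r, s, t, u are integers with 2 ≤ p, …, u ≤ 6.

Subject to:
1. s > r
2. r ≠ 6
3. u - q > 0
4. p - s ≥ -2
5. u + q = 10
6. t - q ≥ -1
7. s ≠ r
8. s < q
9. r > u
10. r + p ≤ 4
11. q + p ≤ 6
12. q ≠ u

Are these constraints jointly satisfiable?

Unsatisfiable

Constraints 1, 3, 8, and 9 give q < u, u < r, r < s, s < q. Chaining: q < u < r < s < q, which forces q < q — impossible.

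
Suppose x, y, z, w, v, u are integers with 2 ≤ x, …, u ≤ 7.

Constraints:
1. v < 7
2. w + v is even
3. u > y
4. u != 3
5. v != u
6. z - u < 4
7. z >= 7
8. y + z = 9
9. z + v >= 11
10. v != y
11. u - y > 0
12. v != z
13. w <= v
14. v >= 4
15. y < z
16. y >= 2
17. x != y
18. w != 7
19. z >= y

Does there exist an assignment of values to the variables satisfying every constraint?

Satisfiable

The assignment x = 5, y = 2, z = 7, w = 4, v = 6, u = 5 works:
  constraint 6 holds since z - u = 2.
  constraint 8 holds since y + z = 9.
The rest check out directly.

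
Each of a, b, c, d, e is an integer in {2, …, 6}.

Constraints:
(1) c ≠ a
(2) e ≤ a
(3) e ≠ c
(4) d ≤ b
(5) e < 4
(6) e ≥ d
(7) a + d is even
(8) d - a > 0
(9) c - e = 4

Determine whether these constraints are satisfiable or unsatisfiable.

Constraints 2, 6, and 8 give d ≤ e, e ≤ a, a < d. Chaining: d ≤ e ≤ a < d, which forces d < d — impossible.

Unsatisfiable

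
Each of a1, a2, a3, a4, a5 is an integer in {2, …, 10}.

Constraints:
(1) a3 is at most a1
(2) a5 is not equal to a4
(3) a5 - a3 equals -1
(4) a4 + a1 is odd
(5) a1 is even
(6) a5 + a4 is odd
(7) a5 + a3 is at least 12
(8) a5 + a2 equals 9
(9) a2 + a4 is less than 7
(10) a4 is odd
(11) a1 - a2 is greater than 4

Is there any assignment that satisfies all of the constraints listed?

Satisfiable

The assignment a1 = 8, a2 = 3, a3 = 7, a4 = 3, a5 = 6 works:
  constraint 3 holds since a5 - a3 = -1.
  constraint 7 holds since a5 + a3 = 13.
  constraint 8 holds since a5 + a2 = 9.
The rest check out directly.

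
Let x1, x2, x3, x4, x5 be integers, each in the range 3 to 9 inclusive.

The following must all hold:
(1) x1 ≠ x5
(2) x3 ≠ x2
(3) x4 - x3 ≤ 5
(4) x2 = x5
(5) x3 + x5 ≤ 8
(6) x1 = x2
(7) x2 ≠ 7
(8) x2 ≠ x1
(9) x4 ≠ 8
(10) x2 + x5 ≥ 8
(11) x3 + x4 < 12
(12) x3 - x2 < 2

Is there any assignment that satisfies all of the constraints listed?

From constraints 4 and 6, x1 = x2 = x5, so x1 = x5. But constraint 1 says x1 ≠ x5. Contradiction.

Unsatisfiable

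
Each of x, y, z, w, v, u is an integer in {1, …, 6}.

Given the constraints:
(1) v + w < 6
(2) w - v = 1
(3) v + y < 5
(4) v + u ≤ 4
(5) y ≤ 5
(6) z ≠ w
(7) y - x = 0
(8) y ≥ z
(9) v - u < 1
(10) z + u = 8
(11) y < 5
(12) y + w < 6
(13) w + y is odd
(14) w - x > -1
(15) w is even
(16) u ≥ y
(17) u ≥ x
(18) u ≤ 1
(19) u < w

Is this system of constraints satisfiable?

From constraints 5 and 8: z ≤ y ≤ 5. From constraint 18: u ≤ 1. Hence z + u ≤ 6. But constraint 10 requires z + u = 8, and 8 > 6. Contradiction.

Unsatisfiable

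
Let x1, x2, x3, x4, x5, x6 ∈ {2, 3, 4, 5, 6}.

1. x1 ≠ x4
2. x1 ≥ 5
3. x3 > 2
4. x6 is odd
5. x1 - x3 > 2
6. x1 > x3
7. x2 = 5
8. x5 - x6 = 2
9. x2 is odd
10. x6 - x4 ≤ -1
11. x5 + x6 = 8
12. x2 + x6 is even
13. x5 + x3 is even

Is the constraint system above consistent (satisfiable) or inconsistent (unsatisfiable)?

Satisfiable

One satisfying assignment is x1 = 6, x2 = 5, x3 = 3, x4 = 5, x5 = 5, x6 = 3.
For the less obvious constraints — constraint 5: x1 - x3 = 3; constraint 8: x5 - x6 = 2; constraint 10: x6 - x4 = -2 — and the others hold by inspection.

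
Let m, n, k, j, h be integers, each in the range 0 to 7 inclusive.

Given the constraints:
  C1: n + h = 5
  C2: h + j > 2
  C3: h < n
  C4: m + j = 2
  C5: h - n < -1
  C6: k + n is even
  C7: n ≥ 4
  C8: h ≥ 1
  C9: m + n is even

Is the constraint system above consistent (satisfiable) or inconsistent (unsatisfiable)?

Take m = 0, n = 4, k = 0, j = 2, h = 1. Then constraint 1: n + h = 5; constraint 2: h + j = 3, and every other listed constraint is also met.

Satisfiable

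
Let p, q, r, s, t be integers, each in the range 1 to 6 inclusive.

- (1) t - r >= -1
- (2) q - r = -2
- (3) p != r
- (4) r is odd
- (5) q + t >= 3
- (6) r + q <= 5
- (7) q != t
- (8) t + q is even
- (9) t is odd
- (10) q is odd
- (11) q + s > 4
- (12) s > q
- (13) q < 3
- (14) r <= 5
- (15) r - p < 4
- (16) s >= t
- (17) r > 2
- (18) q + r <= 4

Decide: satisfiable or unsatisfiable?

Satisfiable

Setting (p, q, r, s, t) = (1, 1, 3, 6, 3) satisfies everything: constraint 1: t - r = 0; constraint 2: q - r = -2, and the others follow.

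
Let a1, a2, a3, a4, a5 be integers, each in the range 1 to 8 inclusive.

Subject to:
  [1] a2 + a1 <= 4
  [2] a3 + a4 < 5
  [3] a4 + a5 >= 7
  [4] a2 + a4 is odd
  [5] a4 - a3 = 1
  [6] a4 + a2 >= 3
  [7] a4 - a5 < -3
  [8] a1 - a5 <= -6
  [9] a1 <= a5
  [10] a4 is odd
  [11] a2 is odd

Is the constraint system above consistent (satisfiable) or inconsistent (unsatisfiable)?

Unsatisfiable

Constraint 11 makes a2 odd and constraint 10 makes a4 odd, so a2 + a4 must be even. Constraint 4 says a2 + a4 is odd — contradiction.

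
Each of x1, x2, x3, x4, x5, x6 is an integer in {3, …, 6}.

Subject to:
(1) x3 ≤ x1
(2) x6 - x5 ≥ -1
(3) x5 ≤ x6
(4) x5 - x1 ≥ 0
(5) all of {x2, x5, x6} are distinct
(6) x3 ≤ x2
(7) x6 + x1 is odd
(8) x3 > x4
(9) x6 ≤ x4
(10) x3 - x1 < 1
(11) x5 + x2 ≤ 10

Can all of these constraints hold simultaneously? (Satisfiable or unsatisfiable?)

Constraints 1, 3, 4, 8, and 9 give x3 ≤ x1, x1 ≤ x5, x5 ≤ x6, x6 ≤ x4, x4 < x3. Chaining: x3 ≤ x1 ≤ x5 ≤ x6 ≤ x4 < x3, which forces x3 < x3 — impossible.

Unsatisfiable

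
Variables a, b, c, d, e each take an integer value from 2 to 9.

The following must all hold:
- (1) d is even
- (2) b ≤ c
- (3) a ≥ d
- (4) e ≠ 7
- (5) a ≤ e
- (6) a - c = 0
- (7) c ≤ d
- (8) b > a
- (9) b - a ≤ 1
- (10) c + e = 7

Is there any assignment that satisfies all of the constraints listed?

Constraints 2, 3, 7, and 8 give a < b, b ≤ c, c ≤ d, d ≤ a. Chaining: a < b ≤ c ≤ d ≤ a, which forces a < a — impossible.

Unsatisfiable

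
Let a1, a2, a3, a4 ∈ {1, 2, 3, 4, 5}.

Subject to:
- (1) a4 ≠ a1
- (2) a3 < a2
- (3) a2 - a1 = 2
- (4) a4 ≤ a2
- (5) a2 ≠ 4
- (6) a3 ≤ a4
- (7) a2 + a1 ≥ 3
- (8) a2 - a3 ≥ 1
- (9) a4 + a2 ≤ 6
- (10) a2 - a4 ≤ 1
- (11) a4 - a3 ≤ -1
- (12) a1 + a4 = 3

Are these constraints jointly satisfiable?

Constraints 8, 10, and 11 give a2 − a3 ≥ 1, a3 − a4 ≥ 1, a4 − a2 ≥ -1.
Adding all 3 inequalities: the left sides telescope to 0, and the right sides sum to 1 + 1 + (-1) = 1. So 0 ≥ 1, which is false.

Unsatisfiable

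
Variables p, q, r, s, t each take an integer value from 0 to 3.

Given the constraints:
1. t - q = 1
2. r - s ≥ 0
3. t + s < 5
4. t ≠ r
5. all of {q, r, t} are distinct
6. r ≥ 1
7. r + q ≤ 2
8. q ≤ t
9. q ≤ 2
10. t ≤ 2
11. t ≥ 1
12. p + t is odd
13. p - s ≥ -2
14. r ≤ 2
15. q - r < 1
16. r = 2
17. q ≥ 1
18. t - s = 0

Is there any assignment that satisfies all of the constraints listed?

Constraints 6, 9, 10, 11, 14, and 17 confine each of q, r, t to the 2 values {1, 2}.
Constraint 5 requires all 3 of them to be distinct, but only 2 values are available — impossible by the pigeonhole principle.

Unsatisfiable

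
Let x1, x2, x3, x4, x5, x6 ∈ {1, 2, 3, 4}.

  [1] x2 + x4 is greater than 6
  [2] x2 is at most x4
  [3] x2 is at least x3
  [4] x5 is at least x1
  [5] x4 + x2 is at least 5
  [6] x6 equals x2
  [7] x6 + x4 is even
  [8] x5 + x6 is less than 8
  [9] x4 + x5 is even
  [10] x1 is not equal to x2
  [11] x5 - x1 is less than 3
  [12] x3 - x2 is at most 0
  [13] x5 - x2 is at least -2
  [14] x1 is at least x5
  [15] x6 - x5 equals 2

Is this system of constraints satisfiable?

Satisfiable

Take x1 = 2, x2 = 4, x3 = 2, x4 = 4, x5 = 2, x6 = 4. Then constraint 1: x2 + x4 = 8; constraint 5: x4 + x2 = 8; constraint 8: x5 + x6 = 6, and every other listed constraint is also met.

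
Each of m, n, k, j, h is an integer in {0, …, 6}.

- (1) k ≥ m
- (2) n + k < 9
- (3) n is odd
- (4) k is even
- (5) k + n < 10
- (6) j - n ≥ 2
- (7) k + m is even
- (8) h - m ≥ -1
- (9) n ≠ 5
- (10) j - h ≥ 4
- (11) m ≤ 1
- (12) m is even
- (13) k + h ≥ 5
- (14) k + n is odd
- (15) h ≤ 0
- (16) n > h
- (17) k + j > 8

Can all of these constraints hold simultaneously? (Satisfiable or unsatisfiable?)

Take m = 0, n = 1, k = 6, j = 5, h = 0. Then constraint 2: n + k = 7; constraint 5: k + n = 7; constraint 6: j - n = 4, and every other listed constraint is also met.

Satisfiable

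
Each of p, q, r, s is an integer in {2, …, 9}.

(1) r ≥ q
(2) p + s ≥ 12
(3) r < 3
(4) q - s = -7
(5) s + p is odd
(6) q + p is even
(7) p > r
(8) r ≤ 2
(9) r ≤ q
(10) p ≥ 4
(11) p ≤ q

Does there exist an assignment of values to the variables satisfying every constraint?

From constraints 10 and 11: q ≥ p and p ≥ 4, so q ≥ 4. From constraints 1 and 8: q ≤ r and r ≤ 2, so q ≤ 2. But 2 < 4, so no value of q works.

Unsatisfiable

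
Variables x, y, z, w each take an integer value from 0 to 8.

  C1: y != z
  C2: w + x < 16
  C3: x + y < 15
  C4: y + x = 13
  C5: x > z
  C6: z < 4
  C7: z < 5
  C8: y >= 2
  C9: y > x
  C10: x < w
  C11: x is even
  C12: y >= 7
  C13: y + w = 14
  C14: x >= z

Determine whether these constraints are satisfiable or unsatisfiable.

Satisfiable

The assignment x = 6, y = 7, z = 2, w = 7 works:
  constraint 2 holds since w + x = 13.
  constraint 3 holds since x + y = 13.
  constraint 4 holds since y + x = 13.
The rest check out directly.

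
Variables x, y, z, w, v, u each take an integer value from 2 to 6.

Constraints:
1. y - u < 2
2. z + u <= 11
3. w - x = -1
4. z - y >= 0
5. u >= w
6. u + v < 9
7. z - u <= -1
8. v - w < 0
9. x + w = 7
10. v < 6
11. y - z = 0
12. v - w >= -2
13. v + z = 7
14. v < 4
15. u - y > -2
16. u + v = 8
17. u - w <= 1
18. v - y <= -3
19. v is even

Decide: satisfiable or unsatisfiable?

Constraints 4, 7, 12, 17, and 18 give y − v ≥ 3, v − w ≥ -2, w − u ≥ -1, u − z ≥ 1, z − y ≥ 0.
Adding all 5 inequalities: the left sides telescope to 0, and the right sides sum to 3 + (-2) + (-1) + 1 + 0 = 1. So 0 ≥ 1, which is false.

Unsatisfiable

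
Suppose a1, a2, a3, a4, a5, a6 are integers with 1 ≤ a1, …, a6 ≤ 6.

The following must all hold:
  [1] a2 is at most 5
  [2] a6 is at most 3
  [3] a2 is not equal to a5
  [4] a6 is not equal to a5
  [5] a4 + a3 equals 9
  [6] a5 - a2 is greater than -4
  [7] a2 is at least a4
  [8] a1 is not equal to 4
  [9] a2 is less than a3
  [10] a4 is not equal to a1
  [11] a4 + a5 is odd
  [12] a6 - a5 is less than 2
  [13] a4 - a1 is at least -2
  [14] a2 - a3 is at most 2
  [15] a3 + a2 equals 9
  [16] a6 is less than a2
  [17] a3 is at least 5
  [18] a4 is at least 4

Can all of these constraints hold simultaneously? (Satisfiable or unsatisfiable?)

Satisfiable

The assignment a1 = 5, a2 = 4, a3 = 5, a4 = 4, a5 = 3, a6 = 2 works:
  constraint 5 holds since a4 + a3 = 9.
  constraint 6 holds since a5 - a2 = -1.
The rest check out directly.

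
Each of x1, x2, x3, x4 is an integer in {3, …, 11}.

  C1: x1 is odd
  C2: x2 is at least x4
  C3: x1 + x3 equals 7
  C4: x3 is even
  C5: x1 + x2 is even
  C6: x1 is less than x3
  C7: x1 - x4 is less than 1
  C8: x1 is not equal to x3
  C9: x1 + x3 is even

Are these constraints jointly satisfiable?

Unsatisfiable

Constraint 1 makes x1 odd and constraint 4 makes x3 even, so x1 + x3 must be odd. Constraint 9 says x1 + x3 is even — contradiction.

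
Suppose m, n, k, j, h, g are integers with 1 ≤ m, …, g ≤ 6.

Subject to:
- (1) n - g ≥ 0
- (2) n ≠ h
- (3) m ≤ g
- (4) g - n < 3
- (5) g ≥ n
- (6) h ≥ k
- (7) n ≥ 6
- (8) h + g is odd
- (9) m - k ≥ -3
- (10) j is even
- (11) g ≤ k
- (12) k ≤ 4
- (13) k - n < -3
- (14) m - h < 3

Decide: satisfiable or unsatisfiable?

Unsatisfiable

From constraints 5 and 7: g ≥ n and n ≥ 6, so g ≥ 6. From constraints 11 and 12: g ≤ k and k ≤ 4, so g ≤ 4. But 4 < 6, so no value of g works.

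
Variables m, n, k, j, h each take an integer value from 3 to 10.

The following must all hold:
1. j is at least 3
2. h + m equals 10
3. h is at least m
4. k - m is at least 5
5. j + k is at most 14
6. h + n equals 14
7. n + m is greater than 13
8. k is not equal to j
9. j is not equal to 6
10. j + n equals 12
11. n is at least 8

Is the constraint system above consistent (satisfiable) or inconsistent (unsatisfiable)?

Try m = 5, n = 9, k = 10, j = 3, h = 5.
Check constraint 2: h + m = 10; constraint 4: k - m = 5; constraint 5: j + k = 13. The remaining constraints are straightforward to verify.

Satisfiable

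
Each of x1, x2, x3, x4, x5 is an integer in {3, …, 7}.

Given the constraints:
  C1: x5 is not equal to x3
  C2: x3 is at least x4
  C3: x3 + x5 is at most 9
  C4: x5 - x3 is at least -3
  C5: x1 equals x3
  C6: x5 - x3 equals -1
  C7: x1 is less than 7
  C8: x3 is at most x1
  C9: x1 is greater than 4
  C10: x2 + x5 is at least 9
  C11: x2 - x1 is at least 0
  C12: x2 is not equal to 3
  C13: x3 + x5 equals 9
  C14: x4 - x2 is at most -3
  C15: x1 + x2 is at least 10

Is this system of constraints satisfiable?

One satisfying assignment is x1 = 5, x2 = 7, x3 = 5, x4 = 3, x5 = 4.
For the less obvious constraints — constraint 3: x3 + x5 = 9; constraint 4: x5 - x3 = -1 — and the others hold by inspection.

Satisfiable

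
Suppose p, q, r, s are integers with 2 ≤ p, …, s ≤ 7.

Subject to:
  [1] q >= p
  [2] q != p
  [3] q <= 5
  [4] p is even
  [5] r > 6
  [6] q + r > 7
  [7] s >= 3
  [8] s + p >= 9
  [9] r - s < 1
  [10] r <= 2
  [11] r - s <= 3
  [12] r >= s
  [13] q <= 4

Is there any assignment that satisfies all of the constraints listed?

Unsatisfiable

From constraints 10 and 12: s ≤ r ≤ 2. From constraints 1 and 3: p ≤ q ≤ 5. Hence s + p ≤ 7. But constraint 8 requires s + p ≥ 9, and 9 > 7. Contradiction.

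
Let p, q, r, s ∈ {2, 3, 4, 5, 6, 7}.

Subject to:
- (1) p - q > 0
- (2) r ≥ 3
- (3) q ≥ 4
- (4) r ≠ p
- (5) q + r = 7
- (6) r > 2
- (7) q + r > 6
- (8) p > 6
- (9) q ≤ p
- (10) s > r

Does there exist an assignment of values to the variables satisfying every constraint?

Satisfiable

The assignment p = 7, q = 4, r = 3, s = 4 works:
  constraint 1 holds since p - q = 3.
  constraint 5 holds since q + r = 7.
The rest check out directly.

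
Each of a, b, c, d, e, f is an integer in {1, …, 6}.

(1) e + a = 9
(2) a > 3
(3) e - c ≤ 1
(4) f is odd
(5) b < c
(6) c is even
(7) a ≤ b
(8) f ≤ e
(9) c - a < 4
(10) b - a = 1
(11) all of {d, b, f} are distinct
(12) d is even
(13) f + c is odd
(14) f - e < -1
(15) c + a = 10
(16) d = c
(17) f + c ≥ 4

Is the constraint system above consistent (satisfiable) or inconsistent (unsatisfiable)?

The assignment a = 4, b = 5, c = 6, d = 6, e = 5, f = 1 works:
  constraint 1 holds since e + a = 9.
  constraint 3 holds since e - c = -1.
  constraint 9 holds since c - a = 2.
The rest check out directly.

Satisfiable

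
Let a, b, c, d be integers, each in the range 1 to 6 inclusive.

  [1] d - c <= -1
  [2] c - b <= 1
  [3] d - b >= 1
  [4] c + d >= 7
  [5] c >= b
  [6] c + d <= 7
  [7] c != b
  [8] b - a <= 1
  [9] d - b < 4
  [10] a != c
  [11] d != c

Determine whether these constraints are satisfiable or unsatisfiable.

Unsatisfiable

Constraints 1, 2, and 3 give b − c ≥ -1, c − d ≥ 1, d − b ≥ 1.
Adding all 3 inequalities: the left sides telescope to 0, and the right sides sum to (-1) + 1 + 1 = 1. So 0 ≥ 1, which is false.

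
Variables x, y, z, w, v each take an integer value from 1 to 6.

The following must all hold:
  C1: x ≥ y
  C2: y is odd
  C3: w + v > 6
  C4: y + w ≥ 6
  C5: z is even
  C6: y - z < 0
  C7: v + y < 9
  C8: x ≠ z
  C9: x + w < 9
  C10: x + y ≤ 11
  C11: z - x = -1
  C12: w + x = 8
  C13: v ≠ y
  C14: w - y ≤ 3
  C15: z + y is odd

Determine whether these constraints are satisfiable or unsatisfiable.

Satisfiable

Take x = 5, y = 3, z = 4, w = 3, v = 5. Then constraint 3: w + v = 8; constraint 4: y + w = 6, and every other listed constraint is also met.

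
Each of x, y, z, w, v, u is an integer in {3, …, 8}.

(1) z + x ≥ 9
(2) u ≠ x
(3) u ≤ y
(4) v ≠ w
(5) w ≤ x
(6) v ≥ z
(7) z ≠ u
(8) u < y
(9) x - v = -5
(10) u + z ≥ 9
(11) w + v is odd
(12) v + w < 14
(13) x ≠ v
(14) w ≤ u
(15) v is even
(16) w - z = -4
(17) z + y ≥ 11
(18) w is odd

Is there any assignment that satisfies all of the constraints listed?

The assignment x = 3, y = 6, z = 7, w = 3, v = 8, u = 5 works:
  constraint 1 holds since z + x = 10.
  constraint 9 holds since x - v = -5.
The rest check out directly.

Satisfiable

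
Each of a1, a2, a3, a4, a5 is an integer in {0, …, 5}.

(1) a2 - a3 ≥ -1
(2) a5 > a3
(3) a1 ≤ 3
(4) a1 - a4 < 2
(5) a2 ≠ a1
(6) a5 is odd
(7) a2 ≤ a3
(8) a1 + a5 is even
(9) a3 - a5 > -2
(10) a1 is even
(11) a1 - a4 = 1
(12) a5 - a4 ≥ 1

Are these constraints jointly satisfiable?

Unsatisfiable

Constraint 10 makes a1 even and constraint 6 makes a5 odd, so a1 + a5 must be odd. Constraint 8 says a1 + a5 is even — contradiction.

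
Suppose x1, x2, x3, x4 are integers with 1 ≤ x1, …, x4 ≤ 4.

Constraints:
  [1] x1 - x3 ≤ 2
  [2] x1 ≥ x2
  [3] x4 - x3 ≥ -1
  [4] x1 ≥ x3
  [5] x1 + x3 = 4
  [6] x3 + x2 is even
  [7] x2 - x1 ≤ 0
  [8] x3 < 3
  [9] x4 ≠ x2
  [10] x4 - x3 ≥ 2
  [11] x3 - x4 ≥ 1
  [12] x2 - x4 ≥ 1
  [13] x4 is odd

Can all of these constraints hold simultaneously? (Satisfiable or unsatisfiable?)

Constraints 1, 7, 10, and 12 give x4 − x3 ≥ 2, x3 − x1 ≥ -2, x1 − x2 ≥ 0, x2 − x4 ≥ 1.
Adding all 4 inequalities: the left sides telescope to 0, and the right sides sum to 2 + (-2) + 0 + 1 = 1. So 0 ≥ 1, which is false.

Unsatisfiable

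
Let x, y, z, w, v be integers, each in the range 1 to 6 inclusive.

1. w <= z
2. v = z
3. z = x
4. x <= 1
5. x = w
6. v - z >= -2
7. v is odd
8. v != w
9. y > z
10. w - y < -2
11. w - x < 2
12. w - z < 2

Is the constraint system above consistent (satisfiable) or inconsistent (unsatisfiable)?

Unsatisfiable

From constraints 2, 3, and 5, v = z = x = w, so v = w. But constraint 8 says v ≠ w. Contradiction.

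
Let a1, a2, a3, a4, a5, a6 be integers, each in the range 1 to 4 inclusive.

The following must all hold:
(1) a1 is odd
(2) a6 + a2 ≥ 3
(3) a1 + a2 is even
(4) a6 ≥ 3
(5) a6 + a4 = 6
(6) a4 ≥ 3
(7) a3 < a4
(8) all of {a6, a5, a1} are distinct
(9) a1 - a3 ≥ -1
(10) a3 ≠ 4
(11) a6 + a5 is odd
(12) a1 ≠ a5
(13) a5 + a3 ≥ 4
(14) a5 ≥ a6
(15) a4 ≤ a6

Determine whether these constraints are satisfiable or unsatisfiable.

Satisfiable

Try a1 = 1, a2 = 1, a3 = 1, a4 = 3, a5 = 4, a6 = 3.
Check constraint 2: a6 + a2 = 4; constraint 5: a6 + a4 = 6. The remaining constraints are straightforward to verify.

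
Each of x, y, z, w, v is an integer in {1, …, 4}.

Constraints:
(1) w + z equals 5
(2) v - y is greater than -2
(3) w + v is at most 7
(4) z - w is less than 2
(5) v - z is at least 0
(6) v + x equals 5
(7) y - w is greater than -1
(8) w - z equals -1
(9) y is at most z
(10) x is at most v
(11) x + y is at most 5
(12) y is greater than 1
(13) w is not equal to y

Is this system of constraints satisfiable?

Satisfiable

Setting (x, y, z, w, v) = (1, 3, 3, 2, 4) satisfies everything: constraint 1: w + z = 5; constraint 2: v - y = 1; constraint 3: w + v = 6, and the others follow.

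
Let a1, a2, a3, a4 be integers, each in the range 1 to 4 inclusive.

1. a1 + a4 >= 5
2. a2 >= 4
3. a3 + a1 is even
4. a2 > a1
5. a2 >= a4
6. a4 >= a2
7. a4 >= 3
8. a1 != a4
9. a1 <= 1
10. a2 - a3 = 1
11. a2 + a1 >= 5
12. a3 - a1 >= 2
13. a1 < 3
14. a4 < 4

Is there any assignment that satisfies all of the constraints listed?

From constraints 2 and 6: a4 ≥ a2 and a2 ≥ 4, so a4 ≥ 4. From constraint 14: a4 ≤ 3. But 3 < 4, so no value of a4 works.

Unsatisfiable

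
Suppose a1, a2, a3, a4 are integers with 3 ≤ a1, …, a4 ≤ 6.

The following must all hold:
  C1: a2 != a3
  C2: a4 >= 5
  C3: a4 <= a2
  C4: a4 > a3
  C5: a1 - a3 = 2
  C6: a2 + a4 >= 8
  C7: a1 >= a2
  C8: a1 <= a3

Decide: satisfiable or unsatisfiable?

Constraints 3, 4, 7, and 8 give a1 ≤ a3, a3 < a4, a4 ≤ a2, a2 ≤ a1. Chaining: a1 ≤ a3 < a4 ≤ a2 ≤ a1, which forces a1 < a1 — impossible.

Unsatisfiable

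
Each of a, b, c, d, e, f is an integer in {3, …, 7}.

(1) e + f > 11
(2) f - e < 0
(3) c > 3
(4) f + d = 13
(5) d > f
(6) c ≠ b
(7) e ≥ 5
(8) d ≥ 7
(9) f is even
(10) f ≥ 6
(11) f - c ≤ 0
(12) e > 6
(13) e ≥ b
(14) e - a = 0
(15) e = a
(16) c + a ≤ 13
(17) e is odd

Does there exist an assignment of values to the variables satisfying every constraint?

One satisfying assignment is a = 7, b = 7, c = 6, d = 7, e = 7, f = 6.
For the less obvious constraints — constraint 1: e + f = 13; constraint 2: f - e = -1; constraint 4: f + d = 13 — and the others hold by inspection.

Satisfiable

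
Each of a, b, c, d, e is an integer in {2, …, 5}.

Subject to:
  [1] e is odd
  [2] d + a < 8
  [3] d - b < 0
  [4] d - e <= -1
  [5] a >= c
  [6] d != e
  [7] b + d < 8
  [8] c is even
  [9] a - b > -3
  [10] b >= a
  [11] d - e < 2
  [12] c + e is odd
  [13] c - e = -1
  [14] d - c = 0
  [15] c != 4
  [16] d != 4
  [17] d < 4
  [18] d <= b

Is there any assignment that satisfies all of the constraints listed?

Satisfiable

The assignment a = 3, b = 5, c = 2, d = 2, e = 3 works:
  constraint 2 holds since d + a = 5.
  constraint 3 holds since d - b = -3.
The rest check out directly.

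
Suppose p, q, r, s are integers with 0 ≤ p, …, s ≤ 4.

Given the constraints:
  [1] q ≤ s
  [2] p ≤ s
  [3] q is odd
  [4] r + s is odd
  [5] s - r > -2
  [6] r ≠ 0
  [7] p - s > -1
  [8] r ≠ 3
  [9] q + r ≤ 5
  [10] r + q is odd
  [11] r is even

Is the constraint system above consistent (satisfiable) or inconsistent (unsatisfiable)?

Setting (p, q, r, s) = (3, 3, 2, 3) satisfies everything: constraint 5: s - r = 1; constraint 7: p - s = 0, and the others follow.

Satisfiable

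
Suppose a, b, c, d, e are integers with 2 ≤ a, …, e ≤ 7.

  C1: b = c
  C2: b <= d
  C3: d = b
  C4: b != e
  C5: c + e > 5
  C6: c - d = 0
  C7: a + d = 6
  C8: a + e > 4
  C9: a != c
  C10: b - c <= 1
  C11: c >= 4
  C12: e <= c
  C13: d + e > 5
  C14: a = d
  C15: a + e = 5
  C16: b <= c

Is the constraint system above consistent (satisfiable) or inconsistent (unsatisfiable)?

Unsatisfiable

From constraints 1, 3, and 14, a = d = b = c, so a = c. But constraint 9 says a ≠ c. Contradiction.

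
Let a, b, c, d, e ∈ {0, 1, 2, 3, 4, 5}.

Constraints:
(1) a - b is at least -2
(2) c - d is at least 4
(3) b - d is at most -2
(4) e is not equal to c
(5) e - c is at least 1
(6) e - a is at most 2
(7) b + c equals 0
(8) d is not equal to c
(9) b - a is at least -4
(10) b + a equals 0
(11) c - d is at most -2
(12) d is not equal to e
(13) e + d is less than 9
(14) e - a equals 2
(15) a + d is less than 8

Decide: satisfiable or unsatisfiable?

Unsatisfiable

Constraints 2, 3, 5, 6, and 9 give d − b ≥ 2, b − a ≥ -4, a − e ≥ -2, e − c ≥ 1, c − d ≥ 4.
Adding all 5 inequalities: the left sides telescope to 0, and the right sides sum to 2 + (-4) + (-2) + 1 + 4 = 1. So 0 ≥ 1, which is false.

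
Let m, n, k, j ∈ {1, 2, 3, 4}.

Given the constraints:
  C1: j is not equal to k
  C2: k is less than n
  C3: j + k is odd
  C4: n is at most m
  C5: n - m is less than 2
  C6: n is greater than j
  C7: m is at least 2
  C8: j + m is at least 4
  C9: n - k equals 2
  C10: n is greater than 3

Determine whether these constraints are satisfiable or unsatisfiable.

Satisfiable

One satisfying assignment is m = 4, n = 4, k = 2, j = 1.
For the less obvious constraints — constraint 5: n - m = 0; constraint 8: j + m = 5 — and the others hold by inspection.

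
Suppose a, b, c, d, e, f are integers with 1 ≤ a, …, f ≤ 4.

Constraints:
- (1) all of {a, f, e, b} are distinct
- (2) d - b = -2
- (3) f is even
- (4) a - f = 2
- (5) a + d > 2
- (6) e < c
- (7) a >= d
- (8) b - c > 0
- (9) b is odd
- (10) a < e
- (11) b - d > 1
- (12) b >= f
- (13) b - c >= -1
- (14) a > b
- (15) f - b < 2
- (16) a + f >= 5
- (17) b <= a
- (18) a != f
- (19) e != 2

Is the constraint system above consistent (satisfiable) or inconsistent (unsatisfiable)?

Constraints 6, 8, 10, and 14 give b < a, a < e, e < c, c < b. Chaining: b < a < e < c < b, which forces b < b — impossible.

Unsatisfiable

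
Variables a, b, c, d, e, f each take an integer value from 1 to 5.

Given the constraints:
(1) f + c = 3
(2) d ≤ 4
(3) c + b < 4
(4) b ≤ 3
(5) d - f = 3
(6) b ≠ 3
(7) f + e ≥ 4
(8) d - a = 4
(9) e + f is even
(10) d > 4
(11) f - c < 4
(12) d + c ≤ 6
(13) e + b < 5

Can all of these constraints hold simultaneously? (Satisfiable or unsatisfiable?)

From constraint 10: d ≥ 5. From constraint 2: d ≤ 4. But 4 < 5, so no value of d works.

Unsatisfiable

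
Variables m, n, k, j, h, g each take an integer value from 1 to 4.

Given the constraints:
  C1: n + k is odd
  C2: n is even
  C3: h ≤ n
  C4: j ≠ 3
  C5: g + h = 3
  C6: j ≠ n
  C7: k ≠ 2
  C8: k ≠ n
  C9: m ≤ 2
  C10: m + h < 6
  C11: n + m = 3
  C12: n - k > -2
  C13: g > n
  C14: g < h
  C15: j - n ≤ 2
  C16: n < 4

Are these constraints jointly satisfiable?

Constraints 3, 13, and 14 give g < h, h ≤ n, n < g. Chaining: g < h ≤ n < g, which forces g < g — impossible.

Unsatisfiable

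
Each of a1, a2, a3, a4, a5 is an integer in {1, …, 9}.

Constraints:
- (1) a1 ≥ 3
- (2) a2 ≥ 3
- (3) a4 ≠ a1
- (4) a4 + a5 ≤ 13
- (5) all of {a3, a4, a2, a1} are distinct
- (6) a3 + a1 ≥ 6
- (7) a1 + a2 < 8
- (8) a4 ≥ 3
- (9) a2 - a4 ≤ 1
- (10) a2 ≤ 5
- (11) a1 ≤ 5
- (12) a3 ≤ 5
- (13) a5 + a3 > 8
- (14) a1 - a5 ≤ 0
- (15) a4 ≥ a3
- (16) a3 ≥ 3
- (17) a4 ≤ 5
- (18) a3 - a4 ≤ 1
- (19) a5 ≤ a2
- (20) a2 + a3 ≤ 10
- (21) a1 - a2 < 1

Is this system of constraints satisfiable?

Unsatisfiable

Constraints 1, 2, 8, 10, 11, 12, 16, and 17 confine each of a3, a4, a2, a1 to the 3 values {3, …, 5}.
Constraint 5 requires all 4 of them to be distinct, but only 3 values are available — impossible by the pigeonhole principle.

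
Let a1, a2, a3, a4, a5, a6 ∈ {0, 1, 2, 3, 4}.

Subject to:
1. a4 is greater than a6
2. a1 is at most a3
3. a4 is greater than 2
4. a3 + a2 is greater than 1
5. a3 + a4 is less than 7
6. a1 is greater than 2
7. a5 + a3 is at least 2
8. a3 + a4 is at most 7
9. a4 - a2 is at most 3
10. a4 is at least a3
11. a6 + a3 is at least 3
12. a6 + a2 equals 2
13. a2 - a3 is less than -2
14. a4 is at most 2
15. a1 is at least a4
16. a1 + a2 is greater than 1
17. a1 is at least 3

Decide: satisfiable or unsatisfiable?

From constraints 2 and 17: a3 ≥ a1 and a1 ≥ 3, so a3 ≥ 3. From constraints 10 and 14: a3 ≤ a4 and a4 ≤ 2, so a3 ≤ 2. But 2 < 3, so no value of a3 works.

Unsatisfiable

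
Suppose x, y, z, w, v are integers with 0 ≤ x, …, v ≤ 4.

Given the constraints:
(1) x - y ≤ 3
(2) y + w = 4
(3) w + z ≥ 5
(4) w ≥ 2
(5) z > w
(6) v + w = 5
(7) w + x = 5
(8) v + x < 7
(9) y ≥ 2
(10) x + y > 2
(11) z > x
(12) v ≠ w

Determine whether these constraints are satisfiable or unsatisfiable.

Satisfiable

The assignment x = 3, y = 2, z = 4, w = 2, v = 3 works:
  constraint 1 holds since x - y = 1.
  constraint 2 holds since y + w = 4.
The rest check out directly.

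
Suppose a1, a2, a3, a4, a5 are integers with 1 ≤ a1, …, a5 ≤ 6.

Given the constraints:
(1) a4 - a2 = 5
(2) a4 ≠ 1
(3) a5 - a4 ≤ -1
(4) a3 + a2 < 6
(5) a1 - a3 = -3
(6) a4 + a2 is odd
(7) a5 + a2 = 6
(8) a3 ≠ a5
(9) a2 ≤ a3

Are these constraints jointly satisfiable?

Setting (a1, a2, a3, a4, a5) = (1, 1, 4, 6, 5) satisfies everything: constraint 1: a4 - a2 = 5; constraint 3: a5 - a4 = -1, and the others follow.

Satisfiable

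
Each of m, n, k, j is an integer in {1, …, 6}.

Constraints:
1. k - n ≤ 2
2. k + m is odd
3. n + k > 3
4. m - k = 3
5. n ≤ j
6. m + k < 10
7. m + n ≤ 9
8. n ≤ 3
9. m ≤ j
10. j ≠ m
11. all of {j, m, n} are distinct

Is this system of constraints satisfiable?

Satisfiable

Take m = 5, n = 2, k = 2, j = 6. Then constraint 1: k - n = 0; constraint 3: n + k = 4, and every other listed constraint is also met.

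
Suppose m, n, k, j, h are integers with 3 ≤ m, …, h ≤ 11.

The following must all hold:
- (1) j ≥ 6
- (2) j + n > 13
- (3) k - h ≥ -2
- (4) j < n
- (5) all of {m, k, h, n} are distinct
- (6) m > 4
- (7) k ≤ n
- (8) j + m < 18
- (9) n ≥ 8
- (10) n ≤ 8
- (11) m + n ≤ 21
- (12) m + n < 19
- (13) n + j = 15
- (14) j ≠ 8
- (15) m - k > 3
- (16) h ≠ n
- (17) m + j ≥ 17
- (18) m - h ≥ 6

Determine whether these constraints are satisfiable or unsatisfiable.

Satisfiable

One satisfying assignment is m = 10, n = 8, k = 5, j = 7, h = 4.
For the less obvious constraints — constraint 2: j + n = 15; constraint 3: k - h = 1 — and the others hold by inspection.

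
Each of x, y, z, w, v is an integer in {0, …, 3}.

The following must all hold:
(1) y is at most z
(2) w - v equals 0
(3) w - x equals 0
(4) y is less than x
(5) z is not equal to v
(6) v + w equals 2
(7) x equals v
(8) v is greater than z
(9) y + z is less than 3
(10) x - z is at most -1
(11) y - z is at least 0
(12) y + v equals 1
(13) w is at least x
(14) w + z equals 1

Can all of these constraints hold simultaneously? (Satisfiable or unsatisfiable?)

Unsatisfiable

Constraints 4, 10, and 11 give z ≤ y, y < x, x < z. Chaining: z ≤ y < x < z, which forces z < z — impossible.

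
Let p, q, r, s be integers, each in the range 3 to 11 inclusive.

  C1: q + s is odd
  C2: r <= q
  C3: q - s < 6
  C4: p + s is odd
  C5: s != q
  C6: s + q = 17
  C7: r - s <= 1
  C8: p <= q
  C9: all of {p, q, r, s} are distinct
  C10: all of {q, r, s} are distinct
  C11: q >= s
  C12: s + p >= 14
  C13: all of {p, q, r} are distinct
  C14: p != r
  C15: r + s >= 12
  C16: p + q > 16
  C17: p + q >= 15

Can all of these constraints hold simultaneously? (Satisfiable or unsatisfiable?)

The assignment p = 8, q = 10, r = 6, s = 7 works:
  constraint 3 holds since q - s = 3.
  constraint 6 holds since s + q = 17.
  constraint 7 holds since r - s = -1.
The rest check out directly.

Satisfiable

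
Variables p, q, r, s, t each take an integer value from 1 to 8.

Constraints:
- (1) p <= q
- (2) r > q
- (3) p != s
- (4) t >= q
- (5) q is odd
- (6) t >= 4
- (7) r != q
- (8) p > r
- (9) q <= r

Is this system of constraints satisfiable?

Unsatisfiable

Constraints 1, 2, and 8 give r < p, p ≤ q, q < r. Chaining: r < p ≤ q < r, which forces r < r — impossible.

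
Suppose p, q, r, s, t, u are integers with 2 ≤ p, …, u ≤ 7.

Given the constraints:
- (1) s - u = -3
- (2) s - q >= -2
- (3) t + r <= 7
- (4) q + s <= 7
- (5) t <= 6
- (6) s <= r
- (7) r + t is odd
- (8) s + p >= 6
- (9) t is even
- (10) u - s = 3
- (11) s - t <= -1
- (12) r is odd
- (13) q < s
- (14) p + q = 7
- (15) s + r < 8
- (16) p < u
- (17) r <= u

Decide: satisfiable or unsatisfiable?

Satisfiable

Setting (p, q, r, s, t, u) = (5, 2, 3, 3, 4, 6) satisfies everything: constraint 1: s - u = -3; constraint 2: s - q = 1, and the others follow.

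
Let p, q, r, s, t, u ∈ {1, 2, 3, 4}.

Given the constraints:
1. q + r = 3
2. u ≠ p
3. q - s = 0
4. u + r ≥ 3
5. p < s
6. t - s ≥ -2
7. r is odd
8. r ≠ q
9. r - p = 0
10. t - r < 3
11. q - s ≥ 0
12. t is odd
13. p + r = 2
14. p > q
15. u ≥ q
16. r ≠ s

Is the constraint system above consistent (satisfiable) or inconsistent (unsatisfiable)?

Unsatisfiable

Constraints 5, 11, and 14 give q < p, p < s, s ≤ q. Chaining: q < p < s ≤ q, which forces q < q — impossible.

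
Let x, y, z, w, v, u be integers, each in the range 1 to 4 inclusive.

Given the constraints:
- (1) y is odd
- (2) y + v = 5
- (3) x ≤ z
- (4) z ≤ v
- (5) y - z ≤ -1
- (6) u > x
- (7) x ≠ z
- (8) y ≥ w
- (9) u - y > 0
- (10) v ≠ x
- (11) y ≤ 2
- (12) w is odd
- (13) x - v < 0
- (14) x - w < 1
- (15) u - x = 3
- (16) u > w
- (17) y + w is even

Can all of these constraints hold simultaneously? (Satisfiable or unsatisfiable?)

Satisfiable

The assignment x = 1, y = 1, z = 3, w = 1, v = 4, u = 4 works:
  constraint 2 holds since y + v = 5.
  constraint 5 holds since y - z = -2.
  constraint 9 holds since u - y = 3.
The rest check out directly.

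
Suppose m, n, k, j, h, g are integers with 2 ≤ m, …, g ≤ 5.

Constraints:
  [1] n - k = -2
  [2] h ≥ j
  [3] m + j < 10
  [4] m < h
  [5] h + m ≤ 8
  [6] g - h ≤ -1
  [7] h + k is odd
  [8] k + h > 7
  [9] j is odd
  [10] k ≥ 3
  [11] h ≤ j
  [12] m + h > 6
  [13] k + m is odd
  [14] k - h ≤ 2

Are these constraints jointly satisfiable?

Satisfiable

Setting (m, n, k, j, h, g) = (3, 2, 4, 5, 5, 2) satisfies everything: constraint 1: n - k = -2; constraint 3: m + j = 8; constraint 5: h + m = 8, and the others follow.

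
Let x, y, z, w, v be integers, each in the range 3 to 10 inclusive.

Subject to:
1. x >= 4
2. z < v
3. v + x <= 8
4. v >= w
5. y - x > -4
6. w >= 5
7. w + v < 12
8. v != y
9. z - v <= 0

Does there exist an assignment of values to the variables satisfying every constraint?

From constraints 4 and 6: v ≥ w ≥ 5. From constraint 1: x ≥ 4. Hence v + x ≥ 9. But constraint 3 requires v + x ≤ 8, and 8 < 9. Contradiction.

Unsatisfiable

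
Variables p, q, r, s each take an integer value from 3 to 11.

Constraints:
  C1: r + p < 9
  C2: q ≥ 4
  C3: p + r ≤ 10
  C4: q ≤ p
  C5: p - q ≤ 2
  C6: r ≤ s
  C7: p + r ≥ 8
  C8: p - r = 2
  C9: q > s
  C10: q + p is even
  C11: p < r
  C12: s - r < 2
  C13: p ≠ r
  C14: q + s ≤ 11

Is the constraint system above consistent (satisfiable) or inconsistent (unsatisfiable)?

Unsatisfiable

Constraints 4, 6, 9, and 11 give s < q, q ≤ p, p < r, r ≤ s. Chaining: s < q ≤ p < r ≤ s, which forces s < s — impossible.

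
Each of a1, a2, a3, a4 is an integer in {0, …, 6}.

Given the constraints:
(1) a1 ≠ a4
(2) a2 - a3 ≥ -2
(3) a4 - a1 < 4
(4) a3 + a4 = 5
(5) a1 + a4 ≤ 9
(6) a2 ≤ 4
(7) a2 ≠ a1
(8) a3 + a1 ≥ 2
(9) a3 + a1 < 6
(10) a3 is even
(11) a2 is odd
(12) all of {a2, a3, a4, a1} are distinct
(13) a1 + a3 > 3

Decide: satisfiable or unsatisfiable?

Satisfiable

Try a1 = 4, a2 = 1, a3 = 0, a4 = 5.
Check constraint 2: a2 - a3 = 1; constraint 3: a4 - a1 = 1; constraint 4: a3 + a4 = 5. The remaining constraints are straightforward to verify.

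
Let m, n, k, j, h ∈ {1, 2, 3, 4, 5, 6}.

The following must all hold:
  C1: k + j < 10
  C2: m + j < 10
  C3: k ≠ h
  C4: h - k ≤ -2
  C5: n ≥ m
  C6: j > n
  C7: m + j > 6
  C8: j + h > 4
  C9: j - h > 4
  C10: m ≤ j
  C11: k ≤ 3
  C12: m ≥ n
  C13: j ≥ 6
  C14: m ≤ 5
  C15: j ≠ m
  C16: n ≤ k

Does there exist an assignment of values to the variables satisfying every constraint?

The assignment m = 1, n = 1, k = 3, j = 6, h = 1 works:
  constraint 1 holds since k + j = 9.
  constraint 2 holds since m + j = 7.
  constraint 4 holds since h - k = -2.
The rest check out directly.

Satisfiable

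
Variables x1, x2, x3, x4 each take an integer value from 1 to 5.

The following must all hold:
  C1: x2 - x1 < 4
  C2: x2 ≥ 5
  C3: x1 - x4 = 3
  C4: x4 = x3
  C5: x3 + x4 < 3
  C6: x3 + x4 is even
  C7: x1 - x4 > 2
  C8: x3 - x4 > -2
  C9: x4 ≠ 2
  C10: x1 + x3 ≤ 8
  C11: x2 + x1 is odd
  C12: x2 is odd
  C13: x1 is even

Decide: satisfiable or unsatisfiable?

Satisfiable

Take x1 = 4, x2 = 5, x3 = 1, x4 = 1. Then constraint 1: x2 - x1 = 1; constraint 3: x1 - x4 = 3; constraint 5: x3 + x4 = 2, and every other listed constraint is also met.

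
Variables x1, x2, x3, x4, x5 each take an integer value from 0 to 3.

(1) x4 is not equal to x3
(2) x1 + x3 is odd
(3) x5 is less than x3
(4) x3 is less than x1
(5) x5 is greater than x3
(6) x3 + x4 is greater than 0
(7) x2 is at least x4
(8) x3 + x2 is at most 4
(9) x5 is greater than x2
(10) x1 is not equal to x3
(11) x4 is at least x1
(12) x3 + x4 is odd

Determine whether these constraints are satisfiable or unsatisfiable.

Constraints 3, 4, 7, 9, and 11 give x4 ≤ x2, x2 < x5, x5 < x3, x3 < x1, x1 ≤ x4. Chaining: x4 ≤ x2 < x5 < x3 < x1 ≤ x4, which forces x4 < x4 — impossible.

Unsatisfiable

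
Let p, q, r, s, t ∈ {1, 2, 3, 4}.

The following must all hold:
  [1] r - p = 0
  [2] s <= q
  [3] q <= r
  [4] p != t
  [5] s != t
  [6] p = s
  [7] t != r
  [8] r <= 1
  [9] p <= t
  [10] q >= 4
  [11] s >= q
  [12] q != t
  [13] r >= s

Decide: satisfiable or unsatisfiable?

Unsatisfiable

From constraints 10 and 11: s ≥ q and q ≥ 4, so s ≥ 4. From constraints 8 and 13: s ≤ r and r ≤ 1, so s ≤ 1. But 1 < 4, so no value of s works.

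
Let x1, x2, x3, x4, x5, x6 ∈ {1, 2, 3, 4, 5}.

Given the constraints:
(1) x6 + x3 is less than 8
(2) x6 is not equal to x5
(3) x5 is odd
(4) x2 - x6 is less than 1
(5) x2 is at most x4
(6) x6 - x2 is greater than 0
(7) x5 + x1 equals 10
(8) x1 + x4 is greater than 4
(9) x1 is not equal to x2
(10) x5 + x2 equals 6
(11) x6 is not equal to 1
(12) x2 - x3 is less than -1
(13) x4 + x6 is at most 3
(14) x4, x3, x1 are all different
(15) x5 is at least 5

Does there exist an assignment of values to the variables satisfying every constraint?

One satisfying assignment is x1 = 5, x2 = 1, x3 = 3, x4 = 1, x5 = 5, x6 = 2.
For the less obvious constraints — constraint 1: x6 + x3 = 5; constraint 4: x2 - x6 = -1 — and the others hold by inspection.

Satisfiable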